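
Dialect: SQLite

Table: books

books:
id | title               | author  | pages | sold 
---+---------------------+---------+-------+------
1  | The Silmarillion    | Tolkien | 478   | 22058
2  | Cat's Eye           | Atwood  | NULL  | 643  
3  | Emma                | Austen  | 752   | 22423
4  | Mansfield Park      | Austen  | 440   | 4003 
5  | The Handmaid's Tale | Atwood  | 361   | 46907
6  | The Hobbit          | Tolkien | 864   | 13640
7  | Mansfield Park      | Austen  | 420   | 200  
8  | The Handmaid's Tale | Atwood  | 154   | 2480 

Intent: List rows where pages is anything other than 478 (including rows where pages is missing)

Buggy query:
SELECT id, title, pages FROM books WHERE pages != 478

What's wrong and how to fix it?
Bug: Inequality against NULL is unknown, not true; rows with NULL are dropped

Fix: Handle NULL separately with IS NULL alongside the inequality

Corrected query:
SELECT id, title, pages FROM books WHERE pages != 478 OR pages IS NULL

Result:
id | title               | pages
---+---------------------+------
2  | Cat's Eye           | NULL 
3  | Emma                | 752  
4  | Mansfield Park      | 440  
5  | The Handmaid's Tale | 361  
6  | The Hobbit          | 864  
7  | Mansfield Park      | 420  
8  | The Handmaid's Tale | 154  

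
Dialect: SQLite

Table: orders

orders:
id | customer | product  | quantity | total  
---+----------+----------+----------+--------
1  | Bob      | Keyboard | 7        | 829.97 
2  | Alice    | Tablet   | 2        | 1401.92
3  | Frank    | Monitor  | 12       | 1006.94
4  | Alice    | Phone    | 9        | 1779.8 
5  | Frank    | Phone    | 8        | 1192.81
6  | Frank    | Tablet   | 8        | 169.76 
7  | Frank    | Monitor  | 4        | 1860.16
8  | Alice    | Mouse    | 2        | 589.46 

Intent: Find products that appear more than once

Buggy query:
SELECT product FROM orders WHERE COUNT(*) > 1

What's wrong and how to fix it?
Bug: COUNT(*) is an aggregate and cannot be used in WHERE

Fix: GROUP BY product, then filter groups with HAVING COUNT(*) > 1

Corrected query:
SELECT product FROM orders GROUP BY product HAVING COUNT(*) > 1

Result:
product
-------
Monitor
Phone  
Tablet 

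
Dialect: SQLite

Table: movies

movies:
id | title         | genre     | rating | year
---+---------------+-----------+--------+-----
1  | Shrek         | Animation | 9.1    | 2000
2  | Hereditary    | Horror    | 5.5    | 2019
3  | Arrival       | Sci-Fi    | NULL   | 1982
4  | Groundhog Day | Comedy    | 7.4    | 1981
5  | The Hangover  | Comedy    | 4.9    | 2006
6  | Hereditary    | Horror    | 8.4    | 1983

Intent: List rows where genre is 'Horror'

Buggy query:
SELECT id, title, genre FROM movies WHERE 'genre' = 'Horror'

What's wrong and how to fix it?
Bug: 'genre' in single quotes is a string literal, not the column; the comparison is literal-vs-literal and never true

Fix: Reference the column as genre without single quotes

Corrected query:
SELECT id, title, genre FROM movies WHERE genre = 'Horror'

Result:
id | title      | genre 
---+------------+-------
2  | Hereditary | Horror
6  | Hereditary | Horror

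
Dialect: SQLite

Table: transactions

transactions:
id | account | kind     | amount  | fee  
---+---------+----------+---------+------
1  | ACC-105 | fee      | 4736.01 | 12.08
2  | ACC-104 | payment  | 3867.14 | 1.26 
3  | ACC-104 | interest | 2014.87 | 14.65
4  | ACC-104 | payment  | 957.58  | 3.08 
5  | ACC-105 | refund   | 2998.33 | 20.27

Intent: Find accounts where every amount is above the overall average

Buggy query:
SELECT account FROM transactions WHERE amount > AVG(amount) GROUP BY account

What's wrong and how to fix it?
Bug: WHERE evaluates per row before aggregation, so AVG() is unavailable

Fix: Use a subquery for AVG and a HAVING MIN(...) filter so the condition holds for every row in the group

Corrected query:
SELECT account FROM transactions GROUP BY account HAVING MIN(amount) > (SELECT AVG(amount) FROM transactions)

Result:
account
-------
ACC-105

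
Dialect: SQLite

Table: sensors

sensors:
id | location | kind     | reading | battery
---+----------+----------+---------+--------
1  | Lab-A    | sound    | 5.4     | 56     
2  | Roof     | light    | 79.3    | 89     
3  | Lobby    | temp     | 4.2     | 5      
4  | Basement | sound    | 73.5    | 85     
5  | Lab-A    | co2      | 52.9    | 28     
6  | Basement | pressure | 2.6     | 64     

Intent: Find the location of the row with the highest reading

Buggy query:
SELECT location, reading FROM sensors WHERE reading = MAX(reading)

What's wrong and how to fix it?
Bug: MAX(reading) is an aggregate and cannot be used directly in WHERE

Fix: Wrap MAX in a scalar subquery so WHERE compares against a single value

Corrected query:
SELECT location, reading FROM sensors WHERE reading = (SELECT MAX(reading) FROM sensors)

Result:
location | reading
---------+--------
Roof     | 79.3   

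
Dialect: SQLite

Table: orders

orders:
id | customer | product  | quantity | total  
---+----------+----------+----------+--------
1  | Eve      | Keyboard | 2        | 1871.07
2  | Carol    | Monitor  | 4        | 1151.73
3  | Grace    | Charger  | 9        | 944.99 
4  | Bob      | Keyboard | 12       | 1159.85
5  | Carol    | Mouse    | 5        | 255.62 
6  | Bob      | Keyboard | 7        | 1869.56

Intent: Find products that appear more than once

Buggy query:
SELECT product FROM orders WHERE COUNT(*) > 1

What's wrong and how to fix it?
Bug: COUNT(*) is an aggregate and cannot be used in WHERE

Fix: GROUP BY product, then filter groups with HAVING COUNT(*) > 1

Corrected query:
SELECT product FROM orders GROUP BY product HAVING COUNT(*) > 1

Result:
product 
--------
Keyboard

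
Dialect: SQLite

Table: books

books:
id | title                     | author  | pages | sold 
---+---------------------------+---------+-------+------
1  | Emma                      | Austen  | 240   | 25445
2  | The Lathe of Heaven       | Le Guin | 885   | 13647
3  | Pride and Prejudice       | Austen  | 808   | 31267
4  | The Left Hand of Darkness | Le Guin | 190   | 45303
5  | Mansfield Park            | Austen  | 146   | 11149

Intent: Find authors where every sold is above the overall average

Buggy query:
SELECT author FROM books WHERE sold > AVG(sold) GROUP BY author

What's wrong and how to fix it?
Bug: AVG() is an aggregate; it can't sit directly in WHERE

Fix: Compute the overall average in a scalar subquery and compare each group's MIN against it in HAVING

Corrected query:
SELECT author FROM books GROUP BY author HAVING MIN(sold) > (SELECT AVG(sold) FROM books)

Result:
(no rows)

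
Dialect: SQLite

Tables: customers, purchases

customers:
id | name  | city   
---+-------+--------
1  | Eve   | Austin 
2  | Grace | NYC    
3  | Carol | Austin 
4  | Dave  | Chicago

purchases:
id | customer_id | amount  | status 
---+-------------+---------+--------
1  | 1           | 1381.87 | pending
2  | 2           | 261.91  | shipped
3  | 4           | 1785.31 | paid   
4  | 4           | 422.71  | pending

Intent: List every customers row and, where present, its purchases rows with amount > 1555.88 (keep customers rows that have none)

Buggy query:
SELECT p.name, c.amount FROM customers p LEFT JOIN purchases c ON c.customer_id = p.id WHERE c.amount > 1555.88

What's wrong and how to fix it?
Bug: Filtering c.amount in WHERE discards the NULL rows produced by LEFT JOIN, turning it into an inner join

Fix: Put 'c.amount > 1555.88' in the JOIN's ON clause instead of WHERE

Corrected query:
SELECT p.name, c.amount FROM customers p LEFT JOIN purchases c ON c.customer_id = p.id AND c.amount > 1555.88

Result:
name  | amount 
------+--------
Eve   | NULL   
Grace | NULL   
Carol | NULL   
Dave  | 1785.31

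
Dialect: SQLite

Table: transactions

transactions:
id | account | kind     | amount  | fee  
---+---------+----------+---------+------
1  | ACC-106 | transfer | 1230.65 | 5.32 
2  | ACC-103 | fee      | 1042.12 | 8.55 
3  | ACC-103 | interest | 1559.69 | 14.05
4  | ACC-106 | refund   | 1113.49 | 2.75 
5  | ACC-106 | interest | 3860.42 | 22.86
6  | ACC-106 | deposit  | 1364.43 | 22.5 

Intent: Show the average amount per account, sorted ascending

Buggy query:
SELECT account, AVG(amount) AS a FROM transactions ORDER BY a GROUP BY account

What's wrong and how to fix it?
Bug: ORDER BY appears before GROUP BY; SQL clause order requires GROUP BY first

Fix: Move ORDER BY to the end, after GROUP BY

Corrected query:
SELECT account, AVG(amount) AS a FROM transactions GROUP BY account ORDER BY a

Result:
account | a        
--------+----------
ACC-103 | 1300.905 
ACC-106 | 1892.2475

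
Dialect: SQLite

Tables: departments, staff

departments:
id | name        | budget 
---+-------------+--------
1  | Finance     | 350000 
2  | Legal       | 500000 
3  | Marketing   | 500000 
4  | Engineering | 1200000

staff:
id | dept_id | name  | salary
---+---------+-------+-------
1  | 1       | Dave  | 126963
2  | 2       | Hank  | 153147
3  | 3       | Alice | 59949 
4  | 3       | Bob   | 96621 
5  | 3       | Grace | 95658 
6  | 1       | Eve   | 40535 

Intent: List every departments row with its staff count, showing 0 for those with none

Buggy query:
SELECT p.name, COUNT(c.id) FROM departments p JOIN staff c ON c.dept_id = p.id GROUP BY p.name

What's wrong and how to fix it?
Bug: An inner join excludes parents with zero children

Fix: Use LEFT JOIN so parents without children still appear (COUNT(c.id) gives 0)

Corrected query:
SELECT p.name, COUNT(c.id) FROM departments p LEFT JOIN staff c ON c.dept_id = p.id GROUP BY p.name

Result:
name        | COUNT(c.id)
------------+------------
Engineering | 0          
Finance     | 2          
Legal       | 1          
Marketing   | 3          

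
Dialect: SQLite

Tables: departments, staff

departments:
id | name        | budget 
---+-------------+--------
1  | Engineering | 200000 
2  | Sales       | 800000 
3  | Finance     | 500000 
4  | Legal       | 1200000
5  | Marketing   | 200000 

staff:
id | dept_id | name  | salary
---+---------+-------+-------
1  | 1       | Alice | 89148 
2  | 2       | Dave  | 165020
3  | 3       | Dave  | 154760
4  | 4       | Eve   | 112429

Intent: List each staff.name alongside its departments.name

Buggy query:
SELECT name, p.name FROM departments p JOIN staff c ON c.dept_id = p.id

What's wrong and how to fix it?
Bug: 'name' exists in both joined tables, so the database can't tell which one is meant

Fix: Qualify the column with its table alias (c.name)

Corrected query:
SELECT c.name, p.name FROM departments p JOIN staff c ON c.dept_id = p.id

Result:
name  | name       
------+------------
Alice | Engineering
Dave  | Sales      
Dave  | Finance    
Eve   | Legal      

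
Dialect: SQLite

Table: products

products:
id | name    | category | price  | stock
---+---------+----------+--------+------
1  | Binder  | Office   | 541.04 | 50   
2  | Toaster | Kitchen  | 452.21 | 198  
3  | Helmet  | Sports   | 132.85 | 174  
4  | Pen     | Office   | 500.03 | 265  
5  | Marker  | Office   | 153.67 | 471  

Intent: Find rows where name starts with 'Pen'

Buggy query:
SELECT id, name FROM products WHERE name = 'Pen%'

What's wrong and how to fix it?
Bug: Wildcards only work with LIKE; '=' treats '%' as a literal character

Fix: Replace '=' with LIKE so 'Pen%' is treated as a pattern

Corrected query:
SELECT id, name FROM products WHERE name LIKE 'Pen%'

Result:
id | name
---+-----
4  | Pen 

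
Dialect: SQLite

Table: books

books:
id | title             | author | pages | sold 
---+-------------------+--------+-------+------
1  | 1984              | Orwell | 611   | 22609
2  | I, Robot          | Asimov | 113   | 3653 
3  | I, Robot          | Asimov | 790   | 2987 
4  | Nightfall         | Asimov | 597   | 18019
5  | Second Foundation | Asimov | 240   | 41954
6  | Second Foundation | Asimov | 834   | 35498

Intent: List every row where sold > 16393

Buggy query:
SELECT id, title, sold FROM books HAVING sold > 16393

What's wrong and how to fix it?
Bug: This is a non-aggregate query (no GROUP BY, no aggregates), so in SQLite the HAVING clause is invalid here; a row-level condition belongs in WHERE

Fix: Replace HAVING with WHERE since the condition applies to individual rows

Corrected query:
SELECT id, title, sold FROM books WHERE sold > 16393

Result:
id | title             | sold 
---+-------------------+------
1  | 1984              | 22609
4  | Nightfall         | 18019
5  | Second Foundation | 41954
6  | Second Foundation | 35498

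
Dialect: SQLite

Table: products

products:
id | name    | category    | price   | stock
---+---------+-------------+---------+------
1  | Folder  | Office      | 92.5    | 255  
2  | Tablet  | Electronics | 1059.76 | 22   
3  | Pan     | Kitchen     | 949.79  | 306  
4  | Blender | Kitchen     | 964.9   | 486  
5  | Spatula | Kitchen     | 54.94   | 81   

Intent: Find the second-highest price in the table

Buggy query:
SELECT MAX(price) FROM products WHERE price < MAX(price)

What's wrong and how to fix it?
Bug: MAX(price) on the right of the comparison is an aggregate-in-WHERE error

Fix: Put the inner MAX in a scalar subquery

Corrected query:
SELECT MAX(price) FROM products WHERE price < (SELECT MAX(price) FROM products)

Result:
MAX(price)
----------
964.9     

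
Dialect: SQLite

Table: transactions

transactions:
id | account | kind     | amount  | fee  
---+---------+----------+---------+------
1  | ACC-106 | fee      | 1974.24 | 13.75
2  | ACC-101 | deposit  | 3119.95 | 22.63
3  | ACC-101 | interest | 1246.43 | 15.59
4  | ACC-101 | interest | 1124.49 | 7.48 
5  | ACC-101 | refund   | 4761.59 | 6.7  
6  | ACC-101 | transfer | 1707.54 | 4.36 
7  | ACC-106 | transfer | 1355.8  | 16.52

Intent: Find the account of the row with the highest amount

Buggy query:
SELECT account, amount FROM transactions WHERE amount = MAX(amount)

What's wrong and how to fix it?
Bug: WHERE is evaluated per row; an aggregate over the whole table isn't defined there

Fix: Use a subquery: WHERE amount = (SELECT MAX(amount) FROM transactions)

Corrected query:
SELECT account, amount FROM transactions WHERE amount = (SELECT MAX(amount) FROM transactions)

Result:
account | amount 
--------+--------
ACC-101 | 4761.59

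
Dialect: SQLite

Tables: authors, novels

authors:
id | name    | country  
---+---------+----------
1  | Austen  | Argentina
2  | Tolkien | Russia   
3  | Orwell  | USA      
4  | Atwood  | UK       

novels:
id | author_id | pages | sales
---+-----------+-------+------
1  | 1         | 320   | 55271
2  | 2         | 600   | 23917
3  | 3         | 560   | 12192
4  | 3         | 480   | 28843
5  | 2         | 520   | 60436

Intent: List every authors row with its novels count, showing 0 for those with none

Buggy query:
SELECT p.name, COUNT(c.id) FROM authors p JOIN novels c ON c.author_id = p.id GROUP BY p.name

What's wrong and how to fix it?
Bug: An inner join excludes parents with zero children

Fix: Switch to LEFT JOIN to retain unmatched parent rows

Corrected query:
SELECT p.name, COUNT(c.id) FROM authors p LEFT JOIN novels c ON c.author_id = p.id GROUP BY p.name

Result:
name    | COUNT(c.id)
--------+------------
Atwood  | 0          
Austen  | 1          
Orwell  | 2          
Tolkien | 2          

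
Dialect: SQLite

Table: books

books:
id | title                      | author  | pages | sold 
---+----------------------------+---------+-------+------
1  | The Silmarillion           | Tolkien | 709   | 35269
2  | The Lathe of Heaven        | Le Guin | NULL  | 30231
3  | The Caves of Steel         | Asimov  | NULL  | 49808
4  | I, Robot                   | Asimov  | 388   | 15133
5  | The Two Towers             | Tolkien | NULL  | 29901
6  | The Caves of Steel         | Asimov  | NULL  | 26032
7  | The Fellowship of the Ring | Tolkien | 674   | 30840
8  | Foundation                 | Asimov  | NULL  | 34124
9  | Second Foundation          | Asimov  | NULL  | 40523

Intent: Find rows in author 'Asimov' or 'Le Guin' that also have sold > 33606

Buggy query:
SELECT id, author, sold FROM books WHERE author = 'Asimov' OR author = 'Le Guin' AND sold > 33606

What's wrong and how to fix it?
Bug: Without parentheses, AND is evaluated before OR, so the sold filter only applies to the 'Le Guin' branch

Fix: Group the OR with parentheses (or use IN), then AND the threshold

Corrected query:
SELECT id, author, sold FROM books WHERE (author = 'Asimov' OR author = 'Le Guin') AND sold > 33606

Result:
id | author | sold 
---+--------+------
3  | Asimov | 49808
8  | Asimov | 34124
9  | Asimov | 40523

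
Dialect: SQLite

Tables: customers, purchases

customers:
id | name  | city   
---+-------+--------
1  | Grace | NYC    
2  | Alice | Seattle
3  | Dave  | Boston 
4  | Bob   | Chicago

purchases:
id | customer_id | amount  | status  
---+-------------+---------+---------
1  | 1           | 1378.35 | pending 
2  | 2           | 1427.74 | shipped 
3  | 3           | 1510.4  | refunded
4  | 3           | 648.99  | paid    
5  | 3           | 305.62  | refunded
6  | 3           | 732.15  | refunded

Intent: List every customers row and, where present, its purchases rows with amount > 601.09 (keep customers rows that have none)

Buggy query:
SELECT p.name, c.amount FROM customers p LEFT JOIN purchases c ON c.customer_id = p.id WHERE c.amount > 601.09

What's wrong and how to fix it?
Bug: Filtering c.amount in WHERE discards the NULL rows produced by LEFT JOIN, turning it into an inner join

Fix: Put 'c.amount > 601.09' in the JOIN's ON clause instead of WHERE

Corrected query:
SELECT p.name, c.amount FROM customers p LEFT JOIN purchases c ON c.customer_id = p.id AND c.amount > 601.09

Result:
name  | amount 
------+--------
Grace | 1378.35
Alice | 1427.74
Dave  | 648.99 
Dave  | 732.15 
Dave  | 1510.4 
Bob   | NULL   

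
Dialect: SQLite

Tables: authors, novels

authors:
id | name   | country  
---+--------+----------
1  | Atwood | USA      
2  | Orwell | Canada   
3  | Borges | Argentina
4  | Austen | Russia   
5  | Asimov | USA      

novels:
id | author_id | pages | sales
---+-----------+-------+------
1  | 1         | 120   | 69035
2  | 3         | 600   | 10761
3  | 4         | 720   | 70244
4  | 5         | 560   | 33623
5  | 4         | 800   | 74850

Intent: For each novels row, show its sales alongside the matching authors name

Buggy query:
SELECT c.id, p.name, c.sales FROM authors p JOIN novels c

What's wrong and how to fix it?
Bug: JOIN with no ON clause produces a cartesian product; every novels row pairs with every authors row

Fix: Specify the join condition linking the foreign key to the parent id

Corrected query:
SELECT c.id, p.name, c.sales FROM authors p JOIN novels c ON c.author_id = p.id

Result:
id | name   | sales
---+--------+------
1  | Atwood | 69035
2  | Borges | 10761
3  | Austen | 70244
4  | Asimov | 33623
5  | Austen | 74850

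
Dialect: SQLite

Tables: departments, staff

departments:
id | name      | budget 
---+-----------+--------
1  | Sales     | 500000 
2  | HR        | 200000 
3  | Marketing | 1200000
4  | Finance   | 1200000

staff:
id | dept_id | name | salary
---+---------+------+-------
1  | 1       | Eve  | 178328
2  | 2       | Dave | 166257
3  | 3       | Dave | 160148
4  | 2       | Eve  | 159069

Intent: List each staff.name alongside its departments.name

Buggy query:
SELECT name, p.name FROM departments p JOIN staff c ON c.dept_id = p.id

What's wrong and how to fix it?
Bug: Both tables have a 'name' column; the unqualified reference is ambiguous

Fix: Qualify the column with its table alias (c.name)

Corrected query:
SELECT c.name, p.name FROM departments p JOIN staff c ON c.dept_id = p.id

Result:
name | name     
-----+----------
Eve  | Sales    
Dave | HR       
Dave | Marketing
Eve  | HR       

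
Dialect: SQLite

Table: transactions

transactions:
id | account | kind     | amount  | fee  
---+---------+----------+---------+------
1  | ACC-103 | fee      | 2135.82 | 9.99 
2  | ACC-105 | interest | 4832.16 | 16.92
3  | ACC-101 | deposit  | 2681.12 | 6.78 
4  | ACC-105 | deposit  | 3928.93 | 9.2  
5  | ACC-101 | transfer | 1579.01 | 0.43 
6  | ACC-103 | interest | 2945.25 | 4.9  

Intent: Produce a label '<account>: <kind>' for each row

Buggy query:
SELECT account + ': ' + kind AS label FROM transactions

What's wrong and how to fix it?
Bug: SQLite uses || for string concatenation; + coerces text to numbers (yielding 0)

Fix: Replace + with || to concatenate text

Corrected query:
SELECT account || ': ' || kind AS label FROM transactions

Result:
label            
-----------------
ACC-103: fee     
ACC-105: interest
ACC-101: deposit 
ACC-105: deposit 
ACC-101: transfer
ACC-103: interest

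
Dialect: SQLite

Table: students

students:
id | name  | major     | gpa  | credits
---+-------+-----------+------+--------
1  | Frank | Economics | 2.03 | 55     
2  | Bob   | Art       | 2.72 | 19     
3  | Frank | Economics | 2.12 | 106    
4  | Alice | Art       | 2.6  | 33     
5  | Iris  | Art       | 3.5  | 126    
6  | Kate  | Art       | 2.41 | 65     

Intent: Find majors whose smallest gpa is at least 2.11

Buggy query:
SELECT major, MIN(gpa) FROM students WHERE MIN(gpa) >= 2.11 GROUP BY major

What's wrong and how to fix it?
Bug: Aggregates like MIN are computed per group after WHERE runs

Fix: Use HAVING for the per-group MIN condition

Corrected query:
SELECT major, MIN(gpa) FROM students GROUP BY major HAVING MIN(gpa) >= 2.11

Result:
major | MIN(gpa)
------+---------
Art   | 2.41    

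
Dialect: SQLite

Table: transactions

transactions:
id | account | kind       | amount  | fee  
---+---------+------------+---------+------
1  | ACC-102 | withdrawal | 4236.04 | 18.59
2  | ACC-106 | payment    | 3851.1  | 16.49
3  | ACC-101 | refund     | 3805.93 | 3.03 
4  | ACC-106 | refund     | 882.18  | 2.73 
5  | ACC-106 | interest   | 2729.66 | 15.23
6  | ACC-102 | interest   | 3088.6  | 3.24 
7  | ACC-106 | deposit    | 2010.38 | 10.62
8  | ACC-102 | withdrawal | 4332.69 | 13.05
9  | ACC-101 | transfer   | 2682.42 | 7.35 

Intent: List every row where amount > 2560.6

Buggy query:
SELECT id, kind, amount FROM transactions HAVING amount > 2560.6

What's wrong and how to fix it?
Bug: This is a non-aggregate query (no GROUP BY, no aggregates), so in SQLite the HAVING clause is invalid here; a row-level condition belongs in WHERE

Fix: Use WHERE for row-level filtering

Corrected query:
SELECT id, kind, amount FROM transactions WHERE amount > 2560.6

Result:
id | kind       | amount 
---+------------+--------
1  | withdrawal | 4236.04
2  | payment    | 3851.1 
3  | refund     | 3805.93
5  | interest   | 2729.66
6  | interest   | 3088.6 
8  | withdrawal | 4332.69
9  | transfer   | 2682.42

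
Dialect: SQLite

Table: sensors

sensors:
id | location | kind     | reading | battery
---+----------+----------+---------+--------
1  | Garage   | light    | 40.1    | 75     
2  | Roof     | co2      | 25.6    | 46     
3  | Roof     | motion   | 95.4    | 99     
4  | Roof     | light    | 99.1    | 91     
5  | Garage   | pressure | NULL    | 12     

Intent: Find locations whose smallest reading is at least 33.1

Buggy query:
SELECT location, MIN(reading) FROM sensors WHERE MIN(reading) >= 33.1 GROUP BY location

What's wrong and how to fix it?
Bug: Aggregates like MIN are computed per group after WHERE runs

Fix: Replace WHERE with HAVING after the GROUP BY

Corrected query:
SELECT location, MIN(reading) FROM sensors GROUP BY location HAVING MIN(reading) >= 33.1

Result:
location | MIN(reading)
---------+-------------
Garage   | 40.1        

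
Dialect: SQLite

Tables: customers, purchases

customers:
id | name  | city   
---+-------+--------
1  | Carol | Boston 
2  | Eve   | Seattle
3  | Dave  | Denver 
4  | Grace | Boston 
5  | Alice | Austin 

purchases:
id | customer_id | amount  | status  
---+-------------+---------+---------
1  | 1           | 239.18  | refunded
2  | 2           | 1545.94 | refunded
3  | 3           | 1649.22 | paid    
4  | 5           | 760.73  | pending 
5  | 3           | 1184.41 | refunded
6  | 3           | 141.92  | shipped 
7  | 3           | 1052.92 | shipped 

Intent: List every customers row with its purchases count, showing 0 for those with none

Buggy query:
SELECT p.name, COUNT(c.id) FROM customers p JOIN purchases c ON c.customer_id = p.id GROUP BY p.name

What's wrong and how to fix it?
Bug: INNER JOIN drops customers rows that have no matching purchases rows

Fix: Use LEFT JOIN so parents without children still appear (COUNT(c.id) gives 0)

Corrected query:
SELECT p.name, COUNT(c.id) FROM customers p LEFT JOIN purchases c ON c.customer_id = p.id GROUP BY p.name

Result:
name  | COUNT(c.id)
------+------------
Alice | 1          
Carol | 1          
Dave  | 4          
Eve   | 1          
Grace | 0          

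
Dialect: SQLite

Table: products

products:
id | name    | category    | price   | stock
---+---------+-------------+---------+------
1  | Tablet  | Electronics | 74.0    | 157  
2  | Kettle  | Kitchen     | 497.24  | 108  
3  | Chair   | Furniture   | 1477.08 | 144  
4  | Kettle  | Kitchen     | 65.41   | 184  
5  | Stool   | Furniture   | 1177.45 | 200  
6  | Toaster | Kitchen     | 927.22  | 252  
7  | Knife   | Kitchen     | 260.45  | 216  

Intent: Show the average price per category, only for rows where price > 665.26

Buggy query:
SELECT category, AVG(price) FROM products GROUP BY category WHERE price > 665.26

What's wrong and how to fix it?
Bug: WHERE cannot follow GROUP BY

Fix: Move the WHERE clause before GROUP BY

Corrected query:
SELECT category, AVG(price) FROM products WHERE price > 665.26 GROUP BY category

Result:
category  | AVG(price)
----------+-----------
Furniture | 1327.265  
Kitchen   | 927.22    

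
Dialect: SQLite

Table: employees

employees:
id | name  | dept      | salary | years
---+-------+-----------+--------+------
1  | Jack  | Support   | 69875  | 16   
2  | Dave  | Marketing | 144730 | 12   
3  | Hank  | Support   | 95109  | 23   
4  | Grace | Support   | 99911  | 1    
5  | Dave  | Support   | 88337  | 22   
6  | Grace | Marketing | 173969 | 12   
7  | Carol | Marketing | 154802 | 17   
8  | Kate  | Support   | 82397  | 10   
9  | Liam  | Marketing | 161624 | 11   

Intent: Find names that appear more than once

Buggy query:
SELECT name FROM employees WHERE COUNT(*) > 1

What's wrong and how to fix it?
Bug: COUNT(*) is an aggregate and cannot be used in WHERE

Fix: Group first, then use HAVING for the count condition

Corrected query:
SELECT name FROM employees GROUP BY name HAVING COUNT(*) > 1

Result:
name 
-----
Dave 
Grace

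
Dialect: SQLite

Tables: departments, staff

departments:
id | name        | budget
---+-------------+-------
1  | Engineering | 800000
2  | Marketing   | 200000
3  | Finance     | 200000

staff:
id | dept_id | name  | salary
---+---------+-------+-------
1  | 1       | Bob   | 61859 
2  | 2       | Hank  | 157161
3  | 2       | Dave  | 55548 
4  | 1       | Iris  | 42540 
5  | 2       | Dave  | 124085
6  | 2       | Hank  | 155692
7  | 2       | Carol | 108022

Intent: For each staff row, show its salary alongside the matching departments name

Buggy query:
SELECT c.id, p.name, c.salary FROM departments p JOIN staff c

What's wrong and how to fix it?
Bug: Missing join condition: each staff row is matched to all departments rows instead of just its own

Fix: Add ON c.dept_id = p.id to the JOIN

Corrected query:
SELECT c.id, p.name, c.salary FROM departments p JOIN staff c ON c.dept_id = p.id

Result:
id | name        | salary
---+-------------+-------
1  | Engineering | 61859 
2  | Marketing   | 157161
3  | Marketing   | 55548 
4  | Engineering | 42540 
5  | Marketing   | 124085
6  | Marketing   | 155692
7  | Marketing   | 108022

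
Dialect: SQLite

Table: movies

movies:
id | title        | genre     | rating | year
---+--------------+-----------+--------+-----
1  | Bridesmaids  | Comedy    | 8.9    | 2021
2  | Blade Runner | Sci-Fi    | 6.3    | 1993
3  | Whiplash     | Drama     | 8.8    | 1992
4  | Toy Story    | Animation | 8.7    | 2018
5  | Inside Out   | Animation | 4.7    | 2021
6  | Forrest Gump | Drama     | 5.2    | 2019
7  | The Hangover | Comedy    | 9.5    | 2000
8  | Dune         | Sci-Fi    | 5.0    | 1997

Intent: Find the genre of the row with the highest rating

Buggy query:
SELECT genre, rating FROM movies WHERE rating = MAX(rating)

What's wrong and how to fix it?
Bug: MAX(rating) is an aggregate and cannot be used directly in WHERE

Fix: Use a subquery: WHERE rating = (SELECT MAX(rating) FROM movies)

Corrected query:
SELECT genre, rating FROM movies WHERE rating = (SELECT MAX(rating) FROM movies)

Result:
genre  | rating
-------+-------
Comedy | 9.5   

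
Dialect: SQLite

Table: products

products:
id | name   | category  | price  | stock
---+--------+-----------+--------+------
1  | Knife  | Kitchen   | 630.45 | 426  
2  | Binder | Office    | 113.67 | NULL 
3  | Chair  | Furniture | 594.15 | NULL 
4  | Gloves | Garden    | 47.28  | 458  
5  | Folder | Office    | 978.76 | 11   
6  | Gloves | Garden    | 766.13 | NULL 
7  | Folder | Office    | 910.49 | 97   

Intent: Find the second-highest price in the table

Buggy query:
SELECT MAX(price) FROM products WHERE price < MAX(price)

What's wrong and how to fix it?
Bug: The inner MAX is an aggregate inside WHERE, which is not allowed

Fix: Put the inner MAX in a scalar subquery

Corrected query:
SELECT MAX(price) FROM products WHERE price < (SELECT MAX(price) FROM products)

Result:
MAX(price)
----------
910.49    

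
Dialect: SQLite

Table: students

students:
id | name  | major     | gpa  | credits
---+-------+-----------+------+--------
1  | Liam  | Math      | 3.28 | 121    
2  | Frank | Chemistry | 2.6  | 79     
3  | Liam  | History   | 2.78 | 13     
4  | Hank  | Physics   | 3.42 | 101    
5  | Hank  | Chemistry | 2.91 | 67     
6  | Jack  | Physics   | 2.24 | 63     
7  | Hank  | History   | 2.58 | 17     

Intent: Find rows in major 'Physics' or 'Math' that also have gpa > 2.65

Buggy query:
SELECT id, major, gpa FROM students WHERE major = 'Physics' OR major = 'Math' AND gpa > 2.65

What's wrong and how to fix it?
Bug: Without parentheses, AND is evaluated before OR, so the gpa filter only applies to the 'Math' branch

Fix: Group the OR with parentheses (or use IN), then AND the threshold

Corrected query:
SELECT id, major, gpa FROM students WHERE (major = 'Physics' OR major = 'Math') AND gpa > 2.65

Result:
id | major   | gpa 
---+---------+-----
1  | Math    | 3.28
4  | Physics | 3.42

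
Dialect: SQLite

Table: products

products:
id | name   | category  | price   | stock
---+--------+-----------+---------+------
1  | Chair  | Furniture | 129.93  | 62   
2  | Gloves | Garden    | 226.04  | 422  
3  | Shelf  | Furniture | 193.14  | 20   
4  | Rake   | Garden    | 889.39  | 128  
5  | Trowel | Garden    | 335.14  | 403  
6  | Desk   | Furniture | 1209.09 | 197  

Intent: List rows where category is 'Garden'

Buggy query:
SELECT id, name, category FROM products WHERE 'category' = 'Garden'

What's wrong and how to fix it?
Bug: Single quotes denote string literals in SQL; the column name is being compared as a constant string

Fix: Remove the quotes around the column name (or use double quotes for an identifier)

Corrected query:
SELECT id, name, category FROM products WHERE category = 'Garden'

Result:
id | name   | category
---+--------+---------
2  | Gloves | Garden  
4  | Rake   | Garden  
5  | Trowel | Garden  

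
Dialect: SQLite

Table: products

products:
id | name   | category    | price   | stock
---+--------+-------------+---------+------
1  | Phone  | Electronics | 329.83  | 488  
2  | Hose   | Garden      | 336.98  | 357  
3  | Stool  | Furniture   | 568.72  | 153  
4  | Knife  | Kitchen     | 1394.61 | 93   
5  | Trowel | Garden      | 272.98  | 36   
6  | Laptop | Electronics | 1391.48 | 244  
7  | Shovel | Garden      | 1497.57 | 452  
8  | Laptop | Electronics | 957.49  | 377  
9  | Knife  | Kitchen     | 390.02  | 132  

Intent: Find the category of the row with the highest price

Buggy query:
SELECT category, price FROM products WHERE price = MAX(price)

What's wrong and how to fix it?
Bug: WHERE is evaluated per row; an aggregate over the whole table isn't defined there

Fix: Use a subquery: WHERE price = (SELECT MAX(price) FROM products)

Corrected query:
SELECT category, price FROM products WHERE price = (SELECT MAX(price) FROM products)

Result:
category | price  
---------+--------
Garden   | 1497.57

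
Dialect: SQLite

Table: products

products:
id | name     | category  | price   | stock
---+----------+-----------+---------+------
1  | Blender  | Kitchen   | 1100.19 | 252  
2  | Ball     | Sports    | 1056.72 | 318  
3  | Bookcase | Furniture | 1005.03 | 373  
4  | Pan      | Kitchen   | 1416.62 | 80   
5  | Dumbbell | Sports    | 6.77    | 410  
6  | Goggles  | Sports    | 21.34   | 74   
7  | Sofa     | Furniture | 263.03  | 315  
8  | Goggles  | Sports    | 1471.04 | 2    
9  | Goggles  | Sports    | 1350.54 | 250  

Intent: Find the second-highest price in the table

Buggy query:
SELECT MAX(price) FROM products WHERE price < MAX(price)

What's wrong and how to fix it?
Bug: MAX(price) on the right of the comparison is an aggregate-in-WHERE error

Fix: Put the inner MAX in a scalar subquery

Corrected query:
SELECT MAX(price) FROM products WHERE price < (SELECT MAX(price) FROM products)

Result:
MAX(price)
----------
1416.62   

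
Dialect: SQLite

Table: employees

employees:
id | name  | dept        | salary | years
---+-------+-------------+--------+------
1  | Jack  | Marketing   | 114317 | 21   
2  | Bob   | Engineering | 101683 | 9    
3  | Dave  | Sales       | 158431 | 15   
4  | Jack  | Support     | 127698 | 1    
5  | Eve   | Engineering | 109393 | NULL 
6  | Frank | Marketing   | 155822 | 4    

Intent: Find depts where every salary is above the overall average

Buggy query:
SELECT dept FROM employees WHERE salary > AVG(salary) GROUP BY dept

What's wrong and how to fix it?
Bug: AVG() is an aggregate; it can't sit directly in WHERE

Fix: Compute the overall average in a scalar subquery and compare each group's MIN against it in HAVING

Corrected query:
SELECT dept FROM employees GROUP BY dept HAVING MIN(salary) > (SELECT AVG(salary) FROM employees)

Result:
dept 
-----
Sales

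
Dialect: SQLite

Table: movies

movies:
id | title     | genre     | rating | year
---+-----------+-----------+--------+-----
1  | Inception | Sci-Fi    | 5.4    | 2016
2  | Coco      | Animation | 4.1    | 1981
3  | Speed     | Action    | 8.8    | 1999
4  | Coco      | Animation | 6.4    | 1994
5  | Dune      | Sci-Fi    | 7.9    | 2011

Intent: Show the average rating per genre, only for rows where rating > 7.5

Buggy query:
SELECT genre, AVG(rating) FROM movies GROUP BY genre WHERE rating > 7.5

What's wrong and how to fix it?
Bug: Row-level WHERE must come before GROUP BY in the clause order

Fix: Move the WHERE clause before GROUP BY

Corrected query:
SELECT genre, AVG(rating) FROM movies WHERE rating > 7.5 GROUP BY genre

Result:
genre  | AVG(rating)
-------+------------
Action | 8.8        
Sci-Fi | 7.9        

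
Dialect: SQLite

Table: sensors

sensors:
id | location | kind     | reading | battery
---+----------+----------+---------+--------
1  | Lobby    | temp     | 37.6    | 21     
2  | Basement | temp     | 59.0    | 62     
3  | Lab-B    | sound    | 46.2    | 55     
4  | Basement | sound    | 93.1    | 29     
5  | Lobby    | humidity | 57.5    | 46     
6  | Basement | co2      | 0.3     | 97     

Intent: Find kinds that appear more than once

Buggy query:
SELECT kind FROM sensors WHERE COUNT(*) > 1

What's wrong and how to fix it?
Bug: COUNT(*) is an aggregate and cannot be used in WHERE

Fix: Group first, then use HAVING for the count condition

Corrected query:
SELECT kind FROM sensors GROUP BY kind HAVING COUNT(*) > 1

Result:
kind 
-----
sound
temp 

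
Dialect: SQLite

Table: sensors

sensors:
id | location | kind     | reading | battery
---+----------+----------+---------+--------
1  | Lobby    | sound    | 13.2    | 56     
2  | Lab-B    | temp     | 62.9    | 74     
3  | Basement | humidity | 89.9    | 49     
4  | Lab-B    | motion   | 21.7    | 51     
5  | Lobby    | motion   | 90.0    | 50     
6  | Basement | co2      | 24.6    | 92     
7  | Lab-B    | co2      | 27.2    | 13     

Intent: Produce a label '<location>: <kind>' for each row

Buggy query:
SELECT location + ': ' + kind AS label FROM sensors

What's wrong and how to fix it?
Bug: '+' is numeric addition; on text columns SQLite converts them to 0 instead of concatenating

Fix: Replace + with || to concatenate text

Corrected query:
SELECT location || ': ' || kind AS label FROM sensors

Result:
label             
------------------
Lobby: sound      
Lab-B: temp       
Basement: humidity
Lab-B: motion     
Lobby: motion     
Basement: co2     
Lab-B: co2        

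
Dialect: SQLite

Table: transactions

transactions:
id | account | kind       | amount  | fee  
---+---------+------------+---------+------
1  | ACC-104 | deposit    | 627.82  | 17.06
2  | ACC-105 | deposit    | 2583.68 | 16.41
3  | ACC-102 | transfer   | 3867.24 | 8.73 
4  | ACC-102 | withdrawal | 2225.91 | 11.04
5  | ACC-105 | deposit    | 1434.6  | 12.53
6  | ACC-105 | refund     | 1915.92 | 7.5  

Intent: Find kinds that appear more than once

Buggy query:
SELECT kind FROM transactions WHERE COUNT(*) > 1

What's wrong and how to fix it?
Bug: WHERE can't reference COUNT(*); aggregates are computed after WHERE

Fix: GROUP BY kind, then filter groups with HAVING COUNT(*) > 1

Corrected query:
SELECT kind FROM transactions GROUP BY kind HAVING COUNT(*) > 1

Result:
kind   
-------
deposit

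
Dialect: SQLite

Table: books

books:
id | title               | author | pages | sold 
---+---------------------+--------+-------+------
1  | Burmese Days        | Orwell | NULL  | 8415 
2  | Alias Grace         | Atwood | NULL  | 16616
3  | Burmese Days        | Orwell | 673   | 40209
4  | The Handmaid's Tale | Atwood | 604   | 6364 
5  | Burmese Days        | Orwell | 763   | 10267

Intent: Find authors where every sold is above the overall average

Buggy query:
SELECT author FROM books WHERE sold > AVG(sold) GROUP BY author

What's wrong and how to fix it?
Bug: AVG() is an aggregate; it can't sit directly in WHERE

Fix: Use a subquery for AVG and a HAVING MIN(...) filter so the condition holds for every row in the group

Corrected query:
SELECT author FROM books GROUP BY author HAVING MIN(sold) > (SELECT AVG(sold) FROM books)

Result:
(no rows)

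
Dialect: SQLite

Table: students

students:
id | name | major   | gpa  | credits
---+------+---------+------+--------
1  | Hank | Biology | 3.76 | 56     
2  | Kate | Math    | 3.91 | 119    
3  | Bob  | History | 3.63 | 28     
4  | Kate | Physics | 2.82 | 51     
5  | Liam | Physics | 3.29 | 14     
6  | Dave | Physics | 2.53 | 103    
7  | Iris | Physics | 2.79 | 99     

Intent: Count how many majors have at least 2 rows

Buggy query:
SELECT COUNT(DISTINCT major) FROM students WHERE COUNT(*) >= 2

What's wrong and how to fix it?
Bug: COUNT(*) cannot appear in WHERE; the per-group count doesn't exist yet

Fix: Use a subquery that GROUPs and filters with HAVING, then count its rows

Corrected query:
SELECT COUNT(*) FROM (SELECT major FROM students GROUP BY major HAVING COUNT(*) >= 2)

Result:
COUNT(*)
--------
1       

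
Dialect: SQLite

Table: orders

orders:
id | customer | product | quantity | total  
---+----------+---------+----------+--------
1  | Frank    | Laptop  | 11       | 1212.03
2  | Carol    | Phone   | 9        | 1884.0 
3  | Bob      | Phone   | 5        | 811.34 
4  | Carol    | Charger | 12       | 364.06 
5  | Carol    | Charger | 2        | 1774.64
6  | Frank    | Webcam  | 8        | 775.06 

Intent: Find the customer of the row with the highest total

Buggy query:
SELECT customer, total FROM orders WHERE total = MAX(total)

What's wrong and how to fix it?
Bug: MAX(total) is an aggregate and cannot be used directly in WHERE

Fix: Use a subquery: WHERE total = (SELECT MAX(total) FROM orders)

Corrected query:
SELECT customer, total FROM orders WHERE total = (SELECT MAX(total) FROM orders)

Result:
customer | total
---------+------
Carol    | 1884 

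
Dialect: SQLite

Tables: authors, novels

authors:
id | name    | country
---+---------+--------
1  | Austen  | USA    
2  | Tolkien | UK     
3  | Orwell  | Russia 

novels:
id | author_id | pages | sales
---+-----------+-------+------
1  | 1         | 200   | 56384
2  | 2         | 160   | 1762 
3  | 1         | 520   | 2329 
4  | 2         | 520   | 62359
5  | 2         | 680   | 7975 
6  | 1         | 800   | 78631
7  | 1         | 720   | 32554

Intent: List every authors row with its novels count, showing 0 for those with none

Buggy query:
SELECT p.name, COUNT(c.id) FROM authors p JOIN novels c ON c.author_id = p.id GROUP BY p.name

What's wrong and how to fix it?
Bug: INNER JOIN drops authors rows that have no matching novels rows

Fix: Switch to LEFT JOIN to retain unmatched parent rows

Corrected query:
SELECT p.name, COUNT(c.id) FROM authors p LEFT JOIN novels c ON c.author_id = p.id GROUP BY p.name

Result:
name    | COUNT(c.id)
--------+------------
Austen  | 4          
Orwell  | 0          
Tolkien | 3          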